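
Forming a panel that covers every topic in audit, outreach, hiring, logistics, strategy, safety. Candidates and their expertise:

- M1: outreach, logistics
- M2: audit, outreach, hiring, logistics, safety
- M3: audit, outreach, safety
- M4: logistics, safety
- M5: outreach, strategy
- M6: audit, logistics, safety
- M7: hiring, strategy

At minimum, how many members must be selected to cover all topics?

M2, M5 together cover {audit, outreach, hiring, logistics, strategy, safety} — every topic.
No single member contains all 6 topics, so 2 is optimal.

2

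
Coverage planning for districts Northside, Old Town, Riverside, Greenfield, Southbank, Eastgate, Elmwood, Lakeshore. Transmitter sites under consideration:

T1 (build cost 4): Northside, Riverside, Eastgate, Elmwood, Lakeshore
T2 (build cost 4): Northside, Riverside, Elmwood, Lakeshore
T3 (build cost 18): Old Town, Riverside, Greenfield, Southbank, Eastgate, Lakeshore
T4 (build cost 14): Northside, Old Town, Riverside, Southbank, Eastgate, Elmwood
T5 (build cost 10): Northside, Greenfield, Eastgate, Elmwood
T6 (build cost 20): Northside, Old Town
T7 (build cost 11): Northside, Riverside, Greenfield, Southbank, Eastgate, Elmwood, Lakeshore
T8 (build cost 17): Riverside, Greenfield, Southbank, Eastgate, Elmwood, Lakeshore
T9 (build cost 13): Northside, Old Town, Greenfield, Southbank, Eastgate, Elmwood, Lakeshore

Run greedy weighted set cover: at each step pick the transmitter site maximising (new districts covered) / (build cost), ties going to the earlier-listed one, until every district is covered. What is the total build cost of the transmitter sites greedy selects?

17

Pick 1: T1 adds 5 new (Northside, Riverside, Eastgate, Elmwood, Lakeshore) at build cost 4 (ratio 5/4).
Pick 2: T9 adds 3 new (Old Town, Greenfield, Southbank) at build cost 13 (ratio 3/13).
Greedy total build cost: 4 + 13 = 17.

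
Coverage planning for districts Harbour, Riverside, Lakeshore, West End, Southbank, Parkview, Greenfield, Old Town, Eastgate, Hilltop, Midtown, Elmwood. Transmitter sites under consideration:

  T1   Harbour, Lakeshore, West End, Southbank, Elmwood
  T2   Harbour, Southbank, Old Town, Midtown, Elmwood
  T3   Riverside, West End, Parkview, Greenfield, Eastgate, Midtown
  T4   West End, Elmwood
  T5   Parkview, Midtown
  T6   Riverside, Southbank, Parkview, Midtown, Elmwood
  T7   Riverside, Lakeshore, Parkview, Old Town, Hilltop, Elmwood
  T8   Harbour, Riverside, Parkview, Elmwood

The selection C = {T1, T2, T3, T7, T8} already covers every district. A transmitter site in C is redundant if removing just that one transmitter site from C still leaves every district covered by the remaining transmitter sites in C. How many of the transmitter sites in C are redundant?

3

Drop T1: the rest still cover every district — redundant.
Drop T2: the rest still cover every district — redundant.
Drop T3: Greenfield, Eastgate uncovered — not redundant.
Drop T7: Hilltop uncovered — not redundant.
Drop T8: the rest still cover every district — redundant.
3 redundant: T1, T2, T8.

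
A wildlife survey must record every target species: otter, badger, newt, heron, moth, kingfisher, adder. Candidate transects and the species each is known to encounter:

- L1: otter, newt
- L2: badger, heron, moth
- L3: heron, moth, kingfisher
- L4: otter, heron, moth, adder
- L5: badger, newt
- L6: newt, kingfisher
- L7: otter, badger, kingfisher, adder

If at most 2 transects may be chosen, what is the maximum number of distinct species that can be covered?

Choosing L2, L7 covers {otter, badger, heron, moth, kingfisher, adder} — 6 species.
No choice of 2 transects does better; here newt is left uncovered.

6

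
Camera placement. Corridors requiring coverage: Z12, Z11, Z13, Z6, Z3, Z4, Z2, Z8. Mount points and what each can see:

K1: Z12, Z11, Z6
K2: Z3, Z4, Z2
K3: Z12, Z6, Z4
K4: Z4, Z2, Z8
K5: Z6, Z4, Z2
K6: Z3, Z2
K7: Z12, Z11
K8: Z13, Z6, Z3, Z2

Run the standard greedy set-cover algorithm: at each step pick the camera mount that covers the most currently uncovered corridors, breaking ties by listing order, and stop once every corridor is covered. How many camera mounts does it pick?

3

Pick 1: K8 covers 4 new corridors (Z13, Z6, Z3, Z2).
Pick 2: K1 covers 2 new corridors (Z12, Z11).
Pick 3: K4 covers 2 new corridors (Z4, Z8).
Greedy uses 3 camera mounts.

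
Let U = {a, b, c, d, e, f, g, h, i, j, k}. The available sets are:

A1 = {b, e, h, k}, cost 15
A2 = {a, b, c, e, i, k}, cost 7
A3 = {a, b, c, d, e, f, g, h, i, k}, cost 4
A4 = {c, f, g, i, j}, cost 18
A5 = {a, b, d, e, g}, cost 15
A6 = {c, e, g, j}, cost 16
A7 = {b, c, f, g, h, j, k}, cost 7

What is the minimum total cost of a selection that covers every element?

A3, A7 cover every element at cost 4 + 7 = 11.
Any cover uses at least 2 sets; among all covering selections none totals below 11.

11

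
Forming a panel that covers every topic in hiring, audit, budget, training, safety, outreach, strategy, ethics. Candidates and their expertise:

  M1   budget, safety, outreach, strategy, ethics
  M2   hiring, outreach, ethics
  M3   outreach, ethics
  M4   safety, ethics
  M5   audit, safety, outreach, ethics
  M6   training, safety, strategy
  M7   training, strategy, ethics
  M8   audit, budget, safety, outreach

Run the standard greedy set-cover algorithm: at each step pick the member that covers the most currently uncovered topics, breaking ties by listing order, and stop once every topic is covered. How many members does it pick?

Pick 1: M1 covers 5 new topics (budget, safety, outreach, strategy, ethics).
Pick 2: M2 covers 1 new topics (hiring).
Pick 3: M5 covers 1 new topics (audit).
Pick 4: M6 covers 1 new topics (training).
Greedy uses 4 members. (The true minimum is 3.)

4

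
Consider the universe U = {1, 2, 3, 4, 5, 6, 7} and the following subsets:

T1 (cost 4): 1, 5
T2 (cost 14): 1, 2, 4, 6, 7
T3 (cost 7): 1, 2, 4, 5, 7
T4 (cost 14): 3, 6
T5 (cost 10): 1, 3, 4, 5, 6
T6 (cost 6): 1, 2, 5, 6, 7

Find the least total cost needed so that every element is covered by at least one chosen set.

T5, T6 cover every element at cost 10 + 6 = 16.
Any cover uses at least 2 sets; among all covering selections none totals below 16.

16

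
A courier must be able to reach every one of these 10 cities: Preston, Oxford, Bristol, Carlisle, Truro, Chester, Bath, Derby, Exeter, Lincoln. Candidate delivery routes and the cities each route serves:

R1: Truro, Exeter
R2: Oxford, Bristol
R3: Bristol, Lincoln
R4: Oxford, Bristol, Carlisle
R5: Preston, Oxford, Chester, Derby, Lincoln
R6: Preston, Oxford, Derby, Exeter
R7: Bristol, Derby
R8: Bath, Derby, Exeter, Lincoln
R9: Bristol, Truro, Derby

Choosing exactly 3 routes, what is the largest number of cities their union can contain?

9

Choosing R1, R4, R5 covers {Preston, Oxford, Bristol, Carlisle, Truro, Chester, Derby, Exeter, Lincoln} — 9 cities.
No choice of 3 routes does better; here Bath is left uncovered.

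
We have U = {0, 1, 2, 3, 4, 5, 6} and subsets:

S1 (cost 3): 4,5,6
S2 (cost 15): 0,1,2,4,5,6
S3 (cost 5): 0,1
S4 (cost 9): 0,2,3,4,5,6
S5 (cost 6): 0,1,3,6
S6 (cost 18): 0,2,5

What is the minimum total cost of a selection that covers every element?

S3, S4 cover every element at cost 5 + 9 = 14.
Any cover uses at least 2 sets; among all covering selections none totals below 14.
Greedy by coverage-per-cost would pick S1, S5, S4 for 18 — worse than the optimum 14.

14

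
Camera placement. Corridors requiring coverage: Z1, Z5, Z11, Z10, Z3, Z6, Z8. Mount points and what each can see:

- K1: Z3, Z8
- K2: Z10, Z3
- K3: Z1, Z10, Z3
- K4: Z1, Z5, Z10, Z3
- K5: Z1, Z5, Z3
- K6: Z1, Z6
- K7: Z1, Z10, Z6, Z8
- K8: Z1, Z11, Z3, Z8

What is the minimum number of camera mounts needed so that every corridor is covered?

3

K4, K6, K8 together cover {Z1, Z5, Z11, Z10, Z3, Z6, Z8} — every corridor.
No 2 of the 8 camera mounts cover everything (all 28 pairs fall short), so 3 is minimum.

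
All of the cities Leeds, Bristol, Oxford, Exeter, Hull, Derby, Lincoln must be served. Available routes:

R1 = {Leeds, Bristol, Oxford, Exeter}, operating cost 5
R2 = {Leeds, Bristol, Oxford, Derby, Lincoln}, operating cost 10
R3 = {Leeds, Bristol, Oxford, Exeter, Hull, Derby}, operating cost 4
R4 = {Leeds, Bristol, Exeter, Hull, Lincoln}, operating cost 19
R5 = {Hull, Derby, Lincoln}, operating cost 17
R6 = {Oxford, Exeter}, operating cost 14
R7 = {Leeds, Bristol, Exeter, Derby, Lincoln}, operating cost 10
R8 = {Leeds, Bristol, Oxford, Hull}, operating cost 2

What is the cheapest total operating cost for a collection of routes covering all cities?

R7, R8 cover every city at operating cost 10 + 2 = 12.
Any cover uses at least 2 routes; among all covering selections none totals below 12.
Greedy by coverage-per-operating cost would pick R8, R3, R2 for 16 — worse than the optimum 12.

12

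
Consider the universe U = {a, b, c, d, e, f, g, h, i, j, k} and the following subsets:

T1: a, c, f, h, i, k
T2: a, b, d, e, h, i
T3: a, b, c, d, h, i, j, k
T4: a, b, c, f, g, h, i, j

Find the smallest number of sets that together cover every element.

3

T1, T2, T4 together cover {a, b, c, d, e, f, g, h, i, j, k} — every element.
No 2 of the 4 sets cover everything (all 6 pairs fall short), so 3 is minimum.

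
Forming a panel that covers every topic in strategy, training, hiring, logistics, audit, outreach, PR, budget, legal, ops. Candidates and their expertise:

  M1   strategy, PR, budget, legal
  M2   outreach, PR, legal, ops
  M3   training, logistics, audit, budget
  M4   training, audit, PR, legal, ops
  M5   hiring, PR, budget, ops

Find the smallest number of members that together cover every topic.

M1, M2, M3, M5 together cover {strategy, training, hiring, logistics, audit, outreach, PR, budget, legal, ops} — every topic.
No 3 of the 5 members cover everything (all 10 triples fall short), so 4 is minimum.
Greedy (largest uncovered first) would take M4, M1, M2, M3, M5 — 5 members — but 4 suffice.

4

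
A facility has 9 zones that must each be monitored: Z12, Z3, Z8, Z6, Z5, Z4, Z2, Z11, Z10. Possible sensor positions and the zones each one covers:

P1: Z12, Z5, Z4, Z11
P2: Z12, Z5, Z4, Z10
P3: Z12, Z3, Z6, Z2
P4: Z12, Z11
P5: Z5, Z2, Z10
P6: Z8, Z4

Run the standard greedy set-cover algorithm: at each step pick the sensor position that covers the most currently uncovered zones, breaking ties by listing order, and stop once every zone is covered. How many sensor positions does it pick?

Pick 1: P1 covers 4 new zones (Z12, Z5, Z4, Z11).
Pick 2: P3 covers 3 new zones (Z3, Z6, Z2).
Pick 3: P2 covers 1 new zones (Z10).
Pick 4: P6 covers 1 new zones (Z8).
Greedy uses 4 sensor positions.

4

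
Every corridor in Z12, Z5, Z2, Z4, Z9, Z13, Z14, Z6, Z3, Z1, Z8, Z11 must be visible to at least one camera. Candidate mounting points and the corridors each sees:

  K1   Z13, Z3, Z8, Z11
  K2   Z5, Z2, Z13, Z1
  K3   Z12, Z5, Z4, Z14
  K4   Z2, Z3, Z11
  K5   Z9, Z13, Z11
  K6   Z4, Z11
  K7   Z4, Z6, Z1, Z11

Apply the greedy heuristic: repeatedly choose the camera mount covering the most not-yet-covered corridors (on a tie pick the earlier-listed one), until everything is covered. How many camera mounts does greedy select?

Pick 1: K1 covers 4 new corridors (Z13, Z3, Z8, Z11).
Pick 2: K3 covers 4 new corridors (Z12, Z5, Z4, Z14).
Pick 3: K2 covers 2 new corridors (Z2, Z1).
Pick 4: K5 covers 1 new corridors (Z9).
Pick 5: K7 covers 1 new corridors (Z6).
Greedy uses 5 camera mounts.

5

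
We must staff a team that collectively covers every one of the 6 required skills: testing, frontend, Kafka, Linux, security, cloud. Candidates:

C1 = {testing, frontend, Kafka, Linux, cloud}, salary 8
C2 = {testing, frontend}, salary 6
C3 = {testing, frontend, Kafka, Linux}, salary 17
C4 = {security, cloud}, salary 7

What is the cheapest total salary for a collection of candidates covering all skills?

15

C1, C4 cover every skill at salary 8 + 7 = 15.
Any cover uses at least 2 candidates; among all covering selections none totals below 15.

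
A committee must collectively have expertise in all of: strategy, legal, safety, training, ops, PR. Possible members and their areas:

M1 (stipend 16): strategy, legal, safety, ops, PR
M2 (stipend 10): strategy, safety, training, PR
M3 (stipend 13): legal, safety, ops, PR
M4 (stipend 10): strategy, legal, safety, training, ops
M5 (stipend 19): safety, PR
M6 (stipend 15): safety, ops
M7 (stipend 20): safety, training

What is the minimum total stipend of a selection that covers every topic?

M2, M4 cover every topic at stipend 10 + 10 = 20.
Any cover uses at least 2 members; among all covering selections none totals below 20.

20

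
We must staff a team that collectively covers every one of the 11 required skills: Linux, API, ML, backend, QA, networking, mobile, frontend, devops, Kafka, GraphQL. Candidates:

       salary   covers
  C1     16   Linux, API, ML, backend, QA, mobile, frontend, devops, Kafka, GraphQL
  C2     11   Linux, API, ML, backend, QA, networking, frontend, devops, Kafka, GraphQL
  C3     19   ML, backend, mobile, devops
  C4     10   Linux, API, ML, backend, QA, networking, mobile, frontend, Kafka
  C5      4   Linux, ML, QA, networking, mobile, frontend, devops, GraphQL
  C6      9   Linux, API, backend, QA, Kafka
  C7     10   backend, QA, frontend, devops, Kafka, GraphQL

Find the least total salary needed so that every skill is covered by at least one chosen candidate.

13

C5, C6 cover every skill at salary 4 + 9 = 13.
Any cover uses at least 2 candidates; among all covering selections none totals below 13.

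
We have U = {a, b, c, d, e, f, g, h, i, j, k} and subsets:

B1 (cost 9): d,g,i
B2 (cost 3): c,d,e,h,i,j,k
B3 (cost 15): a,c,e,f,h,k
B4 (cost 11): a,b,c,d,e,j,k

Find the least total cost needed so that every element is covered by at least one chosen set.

35

B1, B3, B4 cover every element at cost 9 + 15 + 11 = 35.
Any cover uses at least 3 sets; among all covering selections none totals below 35.
Greedy by coverage-per-cost would pick B2, B4, B1, B3 for 38 — worse than the optimum 35.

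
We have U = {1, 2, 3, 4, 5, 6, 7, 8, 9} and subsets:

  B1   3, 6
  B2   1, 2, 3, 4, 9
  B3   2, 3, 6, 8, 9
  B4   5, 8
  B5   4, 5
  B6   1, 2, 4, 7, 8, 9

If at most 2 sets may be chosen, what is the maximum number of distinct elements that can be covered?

8

Choosing B1, B6 covers {1, 2, 3, 4, 6, 7, 8, 9} — 8 elements.
No choice of 2 sets does better; here 5 is left uncovered.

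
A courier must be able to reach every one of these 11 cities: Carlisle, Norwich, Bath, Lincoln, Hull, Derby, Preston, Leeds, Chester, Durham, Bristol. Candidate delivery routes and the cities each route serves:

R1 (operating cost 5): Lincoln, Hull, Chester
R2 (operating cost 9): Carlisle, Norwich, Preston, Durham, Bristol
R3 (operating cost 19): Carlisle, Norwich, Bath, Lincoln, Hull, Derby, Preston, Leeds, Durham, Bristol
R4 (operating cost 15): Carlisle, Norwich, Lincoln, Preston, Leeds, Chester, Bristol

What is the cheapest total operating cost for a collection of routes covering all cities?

24

R1, R3 cover every city at operating cost 5 + 19 = 24.
Any cover uses at least 2 routes; among all covering selections none totals below 24.
Greedy by coverage-per-operating cost would pick R1, R2, R3 for 33 — worse than the optimum 24.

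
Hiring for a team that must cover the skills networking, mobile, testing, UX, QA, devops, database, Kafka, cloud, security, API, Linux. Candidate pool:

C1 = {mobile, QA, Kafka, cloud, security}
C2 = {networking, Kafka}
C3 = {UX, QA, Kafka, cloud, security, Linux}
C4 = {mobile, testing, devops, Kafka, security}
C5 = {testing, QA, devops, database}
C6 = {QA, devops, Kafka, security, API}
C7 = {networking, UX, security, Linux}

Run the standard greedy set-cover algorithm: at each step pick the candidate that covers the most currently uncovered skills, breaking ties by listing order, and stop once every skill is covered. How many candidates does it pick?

Pick 1: C3 covers 6 new skills (UX, QA, Kafka, cloud, security, Linux).
Pick 2: C4 covers 3 new skills (mobile, testing, devops).
Pick 3: C2 covers 1 new skills (networking).
Pick 4: C5 covers 1 new skills (database).
Pick 5: C6 covers 1 new skills (API).
Greedy uses 5 candidates. (The true minimum is 4.)

5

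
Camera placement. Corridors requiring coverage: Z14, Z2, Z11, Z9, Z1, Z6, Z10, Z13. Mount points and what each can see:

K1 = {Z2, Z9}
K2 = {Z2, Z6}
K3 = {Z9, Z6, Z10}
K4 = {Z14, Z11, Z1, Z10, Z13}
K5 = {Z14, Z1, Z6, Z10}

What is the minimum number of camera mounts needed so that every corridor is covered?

K1, K2, K4 together cover {Z14, Z2, Z11, Z9, Z1, Z6, Z10, Z13} — every corridor.
No 2 of the 5 camera mounts cover everything (all 10 pairs fall short), so 3 is minimum.

3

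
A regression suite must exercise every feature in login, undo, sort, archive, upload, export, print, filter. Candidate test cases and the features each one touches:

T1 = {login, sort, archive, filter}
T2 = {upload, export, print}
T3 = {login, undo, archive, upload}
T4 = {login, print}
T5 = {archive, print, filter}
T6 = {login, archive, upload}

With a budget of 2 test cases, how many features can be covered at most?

7

Choosing T1, T2 covers {login, sort, archive, upload, export, print, filter} — 7 features.
No choice of 2 test cases does better; here undo is left uncovered.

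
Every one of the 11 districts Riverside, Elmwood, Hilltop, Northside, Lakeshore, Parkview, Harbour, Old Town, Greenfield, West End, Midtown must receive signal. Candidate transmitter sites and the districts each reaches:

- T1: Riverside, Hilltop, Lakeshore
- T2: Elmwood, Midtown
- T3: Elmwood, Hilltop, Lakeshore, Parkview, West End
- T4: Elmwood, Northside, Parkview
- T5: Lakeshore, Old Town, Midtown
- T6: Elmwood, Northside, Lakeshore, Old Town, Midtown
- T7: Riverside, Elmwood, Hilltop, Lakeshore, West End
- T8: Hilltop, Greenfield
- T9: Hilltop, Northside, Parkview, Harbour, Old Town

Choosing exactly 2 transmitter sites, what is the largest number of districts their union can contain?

9

Choosing T7, T9 covers {Riverside, Elmwood, Hilltop, Northside, Lakeshore, Parkview, Harbour, Old Town, West End} — 9 districts.
No choice of 2 transmitter sites does better; here Greenfield, Midtown are left uncovered.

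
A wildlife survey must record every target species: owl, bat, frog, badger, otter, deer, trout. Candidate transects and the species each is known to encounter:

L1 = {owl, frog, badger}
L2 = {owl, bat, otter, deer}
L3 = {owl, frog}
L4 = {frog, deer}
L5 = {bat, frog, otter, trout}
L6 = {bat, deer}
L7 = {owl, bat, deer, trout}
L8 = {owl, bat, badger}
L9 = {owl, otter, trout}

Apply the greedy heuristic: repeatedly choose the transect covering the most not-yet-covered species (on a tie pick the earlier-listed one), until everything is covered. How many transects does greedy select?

Pick 1: L2 covers 4 new species (owl, bat, otter, deer).
Pick 2: L1 covers 2 new species (frog, badger).
Pick 3: L5 covers 1 new species (trout).
Greedy uses 3 transects.

3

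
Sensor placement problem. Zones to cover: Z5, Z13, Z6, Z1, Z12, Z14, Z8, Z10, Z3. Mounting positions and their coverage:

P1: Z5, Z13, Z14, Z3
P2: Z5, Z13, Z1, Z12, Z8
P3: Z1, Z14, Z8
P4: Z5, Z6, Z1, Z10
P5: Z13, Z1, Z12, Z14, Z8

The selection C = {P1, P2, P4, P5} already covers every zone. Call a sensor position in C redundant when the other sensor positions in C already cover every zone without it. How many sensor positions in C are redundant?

Drop P1: Z3 uncovered — not redundant.
Drop P2: the rest still cover every zone — redundant.
Drop P4: Z6, Z10 uncovered — not redundant.
Drop P5: the rest still cover every zone — redundant.
2 redundant: P2, P5.

2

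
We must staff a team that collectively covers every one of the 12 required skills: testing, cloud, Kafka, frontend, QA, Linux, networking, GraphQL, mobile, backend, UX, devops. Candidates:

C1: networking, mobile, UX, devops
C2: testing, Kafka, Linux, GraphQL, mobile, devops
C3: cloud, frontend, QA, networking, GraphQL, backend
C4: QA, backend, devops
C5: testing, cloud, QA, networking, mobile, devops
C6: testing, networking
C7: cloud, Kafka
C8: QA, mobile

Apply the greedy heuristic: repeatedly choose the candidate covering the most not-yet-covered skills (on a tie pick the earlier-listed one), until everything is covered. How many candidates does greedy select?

Pick 1: C2 covers 6 new skills (testing, Kafka, Linux, GraphQL, mobile, devops).
Pick 2: C3 covers 5 new skills (cloud, frontend, QA, networking, backend).
Pick 3: C1 covers 1 new skills (UX).
Greedy uses 3 candidates.

3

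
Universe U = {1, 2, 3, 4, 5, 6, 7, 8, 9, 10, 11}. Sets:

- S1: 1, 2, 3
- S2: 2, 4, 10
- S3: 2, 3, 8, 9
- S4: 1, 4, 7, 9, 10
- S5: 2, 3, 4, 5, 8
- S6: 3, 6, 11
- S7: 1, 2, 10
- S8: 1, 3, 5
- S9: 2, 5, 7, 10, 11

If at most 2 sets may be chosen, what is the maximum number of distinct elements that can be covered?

9

Choosing S4, S5 covers {1, 2, 3, 4, 5, 7, 8, 9, 10} — 9 elements.
No choice of 2 sets does better; here 6, 11 are left uncovered.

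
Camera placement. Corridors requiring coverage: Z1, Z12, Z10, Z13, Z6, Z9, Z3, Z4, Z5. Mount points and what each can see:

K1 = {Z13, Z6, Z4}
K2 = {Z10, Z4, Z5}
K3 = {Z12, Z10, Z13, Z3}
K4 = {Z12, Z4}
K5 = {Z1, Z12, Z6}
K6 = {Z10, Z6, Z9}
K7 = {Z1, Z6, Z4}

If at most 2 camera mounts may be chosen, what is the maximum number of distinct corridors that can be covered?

7

Choosing K3, K7 covers {Z1, Z12, Z10, Z13, Z6, Z3, Z4} — 7 corridors.
No choice of 2 camera mounts does better; here Z9, Z5 are left uncovered.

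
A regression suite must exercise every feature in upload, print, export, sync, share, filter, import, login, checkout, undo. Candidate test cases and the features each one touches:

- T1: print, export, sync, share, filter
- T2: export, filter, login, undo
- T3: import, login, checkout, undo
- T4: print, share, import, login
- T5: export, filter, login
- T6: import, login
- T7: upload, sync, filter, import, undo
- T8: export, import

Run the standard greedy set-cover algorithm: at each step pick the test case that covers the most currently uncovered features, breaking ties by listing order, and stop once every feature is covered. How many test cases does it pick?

3

Pick 1: T1 covers 5 new features (print, export, sync, share, filter).
Pick 2: T3 covers 4 new features (import, login, checkout, undo).
Pick 3: T7 covers 1 new features (upload).
Greedy uses 3 test cases.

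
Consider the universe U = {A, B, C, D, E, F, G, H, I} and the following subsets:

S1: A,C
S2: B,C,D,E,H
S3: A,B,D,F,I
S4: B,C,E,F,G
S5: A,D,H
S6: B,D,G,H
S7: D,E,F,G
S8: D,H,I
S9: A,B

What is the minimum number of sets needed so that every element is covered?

3

S1, S4, S8 together cover {A, B, C, D, E, F, G, H, I} — every element.
No 2 of the 9 sets cover everything (all 36 pairs fall short), so 3 is minimum.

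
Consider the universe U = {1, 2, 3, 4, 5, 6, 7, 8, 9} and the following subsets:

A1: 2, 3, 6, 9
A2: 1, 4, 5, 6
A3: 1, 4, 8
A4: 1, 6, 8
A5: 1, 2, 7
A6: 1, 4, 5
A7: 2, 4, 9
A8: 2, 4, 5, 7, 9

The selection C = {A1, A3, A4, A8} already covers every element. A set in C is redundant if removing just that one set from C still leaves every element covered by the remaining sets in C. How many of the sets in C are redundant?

Drop A1: 3 uncovered — not redundant.
Drop A3: the rest still cover every element — redundant.
Drop A4: the rest still cover every element — redundant.
Drop A8: 5, 7 uncovered — not redundant.
2 redundant: A3, A4.

2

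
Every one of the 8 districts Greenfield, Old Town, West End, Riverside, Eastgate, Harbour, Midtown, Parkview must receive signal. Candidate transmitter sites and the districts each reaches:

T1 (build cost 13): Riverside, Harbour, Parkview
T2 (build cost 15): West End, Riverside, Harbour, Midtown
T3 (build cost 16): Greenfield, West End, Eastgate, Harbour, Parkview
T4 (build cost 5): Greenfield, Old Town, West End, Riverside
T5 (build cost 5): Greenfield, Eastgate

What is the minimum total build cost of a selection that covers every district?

T2, T3, T4 cover every district at build cost 15 + 16 + 5 = 36.
Any cover uses at least 3 transmitter sites; among all covering selections none totals below 36.

36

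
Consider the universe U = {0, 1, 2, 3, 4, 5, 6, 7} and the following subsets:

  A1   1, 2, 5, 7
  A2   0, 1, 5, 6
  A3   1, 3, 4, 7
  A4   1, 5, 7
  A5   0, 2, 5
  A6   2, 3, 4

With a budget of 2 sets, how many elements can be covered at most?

Choosing A2, A3 covers {0, 1, 3, 4, 5, 6, 7} — 7 elements.
No choice of 2 sets does better; here 2 is left uncovered.

7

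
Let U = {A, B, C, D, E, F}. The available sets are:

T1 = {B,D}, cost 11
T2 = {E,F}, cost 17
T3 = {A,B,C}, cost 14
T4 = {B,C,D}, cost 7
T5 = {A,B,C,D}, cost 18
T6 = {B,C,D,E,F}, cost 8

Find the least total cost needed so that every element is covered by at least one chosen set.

22

T3, T6 cover every element at cost 14 + 8 = 22.
Any cover uses at least 2 sets; among all covering selections none totals below 22.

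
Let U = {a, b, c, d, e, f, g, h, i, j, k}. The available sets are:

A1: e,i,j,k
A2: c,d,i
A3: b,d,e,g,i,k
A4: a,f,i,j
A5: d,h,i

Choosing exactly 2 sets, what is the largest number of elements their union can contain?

9

Choosing A3, A4 covers {a, b, d, e, f, g, i, j, k} — 9 elements.
No choice of 2 sets does better; here c, h are left uncovered.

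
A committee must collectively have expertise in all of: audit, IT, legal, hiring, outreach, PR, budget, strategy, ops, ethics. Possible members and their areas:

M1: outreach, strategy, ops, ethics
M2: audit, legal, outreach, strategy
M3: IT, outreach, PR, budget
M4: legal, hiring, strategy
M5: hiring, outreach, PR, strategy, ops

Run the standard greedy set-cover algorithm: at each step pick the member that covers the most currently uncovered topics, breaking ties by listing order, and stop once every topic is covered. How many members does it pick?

Pick 1: M5 covers 5 new topics (hiring, outreach, PR, strategy, ops).
Pick 2: M2 covers 2 new topics (audit, legal).
Pick 3: M3 covers 2 new topics (IT, budget).
Pick 4: M1 covers 1 new topics (ethics).
Greedy uses 4 members.

4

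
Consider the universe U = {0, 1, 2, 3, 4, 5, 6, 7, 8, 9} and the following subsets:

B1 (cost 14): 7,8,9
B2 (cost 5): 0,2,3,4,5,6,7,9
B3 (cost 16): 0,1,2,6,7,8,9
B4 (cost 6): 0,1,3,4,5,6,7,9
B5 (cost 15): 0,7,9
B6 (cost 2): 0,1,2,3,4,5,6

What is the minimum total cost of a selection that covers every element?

B1, B6 cover every element at cost 14 + 2 = 16.
Any cover uses at least 2 sets; among all covering selections none totals below 16.

16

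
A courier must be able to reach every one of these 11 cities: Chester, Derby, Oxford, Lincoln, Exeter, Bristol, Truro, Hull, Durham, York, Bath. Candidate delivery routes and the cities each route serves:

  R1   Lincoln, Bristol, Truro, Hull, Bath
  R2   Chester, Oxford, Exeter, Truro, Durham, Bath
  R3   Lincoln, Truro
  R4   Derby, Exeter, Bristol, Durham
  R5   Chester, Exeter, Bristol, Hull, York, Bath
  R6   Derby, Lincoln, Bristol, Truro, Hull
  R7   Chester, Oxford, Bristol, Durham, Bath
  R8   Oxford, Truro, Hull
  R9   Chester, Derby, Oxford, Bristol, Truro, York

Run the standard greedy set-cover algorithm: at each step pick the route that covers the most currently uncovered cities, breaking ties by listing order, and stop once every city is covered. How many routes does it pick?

3

Pick 1: R2 covers 6 new cities (Chester, Oxford, Exeter, Truro, Durham, Bath).
Pick 2: R6 covers 4 new cities (Derby, Lincoln, Bristol, Hull).
Pick 3: R5 covers 1 new cities (York).
Greedy uses 3 routes.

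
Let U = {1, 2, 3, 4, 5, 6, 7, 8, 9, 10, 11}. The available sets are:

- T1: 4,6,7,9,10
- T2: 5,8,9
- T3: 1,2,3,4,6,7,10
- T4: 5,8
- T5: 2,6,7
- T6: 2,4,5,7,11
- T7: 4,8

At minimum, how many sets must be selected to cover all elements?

T2, T3, T6 together cover {1, 2, 3, 4, 5, 6, 7, 8, 9, 10, 11} — every element.
No 2 of the 7 sets cover everything (all 21 pairs fall short), so 3 is minimum.

3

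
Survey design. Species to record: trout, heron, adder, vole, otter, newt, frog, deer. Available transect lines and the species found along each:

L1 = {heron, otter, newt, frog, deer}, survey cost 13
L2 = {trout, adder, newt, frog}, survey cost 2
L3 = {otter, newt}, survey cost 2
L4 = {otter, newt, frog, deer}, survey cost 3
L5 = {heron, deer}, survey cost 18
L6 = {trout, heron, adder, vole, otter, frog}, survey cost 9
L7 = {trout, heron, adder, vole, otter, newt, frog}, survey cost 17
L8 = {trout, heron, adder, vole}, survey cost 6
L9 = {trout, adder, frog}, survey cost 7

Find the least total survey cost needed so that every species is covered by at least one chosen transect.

9

L4, L8 cover every species at survey cost 3 + 6 = 9.
Any cover uses at least 2 transects; among all covering selections none totals below 9.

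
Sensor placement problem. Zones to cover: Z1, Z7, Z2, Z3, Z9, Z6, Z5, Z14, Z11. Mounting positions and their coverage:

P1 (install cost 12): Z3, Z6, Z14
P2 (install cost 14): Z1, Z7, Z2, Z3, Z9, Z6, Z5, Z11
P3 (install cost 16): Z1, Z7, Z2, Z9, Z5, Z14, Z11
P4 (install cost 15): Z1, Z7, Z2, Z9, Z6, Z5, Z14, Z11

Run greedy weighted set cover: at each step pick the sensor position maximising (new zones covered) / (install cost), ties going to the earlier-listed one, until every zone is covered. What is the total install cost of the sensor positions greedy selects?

Pick 1: P2 adds 8 new (Z1, Z7, Z2, Z3, Z9, Z6, Z5, Z11) at install cost 14 (ratio 8/14).
Pick 2: P1 adds 1 new (Z14) at install cost 12 (ratio 1/12).
Greedy total install cost: 14 + 12 = 26.

26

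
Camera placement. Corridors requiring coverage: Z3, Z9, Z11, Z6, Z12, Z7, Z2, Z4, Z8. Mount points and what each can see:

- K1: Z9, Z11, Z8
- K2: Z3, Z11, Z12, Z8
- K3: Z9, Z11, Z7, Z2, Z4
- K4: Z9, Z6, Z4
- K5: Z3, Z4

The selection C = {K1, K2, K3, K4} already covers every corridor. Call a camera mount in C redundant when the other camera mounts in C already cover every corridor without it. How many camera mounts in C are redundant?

Drop K1: the rest still cover every corridor — redundant.
Drop K2: Z3, Z12 uncovered — not redundant.
Drop K3: Z7, Z2 uncovered — not redundant.
Drop K4: Z6 uncovered — not redundant.
1 redundant: K1.

1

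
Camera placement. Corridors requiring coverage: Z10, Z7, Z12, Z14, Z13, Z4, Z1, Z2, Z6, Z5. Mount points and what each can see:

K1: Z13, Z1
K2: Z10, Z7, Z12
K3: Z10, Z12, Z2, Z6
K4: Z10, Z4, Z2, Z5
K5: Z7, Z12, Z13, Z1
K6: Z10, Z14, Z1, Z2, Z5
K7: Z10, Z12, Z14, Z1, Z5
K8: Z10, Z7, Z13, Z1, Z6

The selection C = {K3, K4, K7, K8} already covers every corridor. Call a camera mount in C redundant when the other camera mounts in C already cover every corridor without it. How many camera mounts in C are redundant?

Drop K3: the rest still cover every corridor — redundant.
Drop K4: Z4 uncovered — not redundant.
Drop K7: Z14 uncovered — not redundant.
Drop K8: Z7, Z13 uncovered — not redundant.
1 redundant: K3.

1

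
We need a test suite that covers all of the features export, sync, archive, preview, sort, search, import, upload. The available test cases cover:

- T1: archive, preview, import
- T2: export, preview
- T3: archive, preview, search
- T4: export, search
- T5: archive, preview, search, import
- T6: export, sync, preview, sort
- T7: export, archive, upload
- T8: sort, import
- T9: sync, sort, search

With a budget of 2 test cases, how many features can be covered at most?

Choosing T5, T6 covers {export, sync, archive, preview, sort, search, import} — 7 features.
No choice of 2 test cases does better; here upload is left uncovered.

7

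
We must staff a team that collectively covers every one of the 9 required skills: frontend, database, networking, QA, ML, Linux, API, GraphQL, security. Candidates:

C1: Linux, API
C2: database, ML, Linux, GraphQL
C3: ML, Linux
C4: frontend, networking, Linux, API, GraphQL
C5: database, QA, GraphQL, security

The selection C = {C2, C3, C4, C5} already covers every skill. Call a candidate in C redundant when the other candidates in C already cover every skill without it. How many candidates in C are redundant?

Drop C2: the rest still cover every skill — redundant.
Drop C3: the rest still cover every skill — redundant.
Drop C4: frontend, networking, API uncovered — not redundant.
Drop C5: QA, security uncovered — not redundant.
2 redundant: C2, C3.

2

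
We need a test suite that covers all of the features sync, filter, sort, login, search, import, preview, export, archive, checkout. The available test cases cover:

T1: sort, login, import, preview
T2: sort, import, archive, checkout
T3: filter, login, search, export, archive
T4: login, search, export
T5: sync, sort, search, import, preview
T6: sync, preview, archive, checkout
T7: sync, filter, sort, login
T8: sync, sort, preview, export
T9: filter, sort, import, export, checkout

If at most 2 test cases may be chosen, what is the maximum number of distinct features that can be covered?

Choosing T3, T5 covers {sync, filter, sort, login, search, import, preview, export, archive} — 9 features.
No choice of 2 test cases does better; here checkout is left uncovered.

9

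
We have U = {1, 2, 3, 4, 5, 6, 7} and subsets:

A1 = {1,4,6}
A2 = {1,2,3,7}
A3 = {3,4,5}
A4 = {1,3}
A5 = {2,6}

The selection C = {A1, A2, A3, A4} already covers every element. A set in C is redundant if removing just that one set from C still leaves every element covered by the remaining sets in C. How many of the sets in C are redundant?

Drop A1: 6 uncovered — not redundant.
Drop A2: 2, 7 uncovered — not redundant.
Drop A3: 5 uncovered — not redundant.
Drop A4: the rest still cover every element — redundant.
1 redundant: A4.

1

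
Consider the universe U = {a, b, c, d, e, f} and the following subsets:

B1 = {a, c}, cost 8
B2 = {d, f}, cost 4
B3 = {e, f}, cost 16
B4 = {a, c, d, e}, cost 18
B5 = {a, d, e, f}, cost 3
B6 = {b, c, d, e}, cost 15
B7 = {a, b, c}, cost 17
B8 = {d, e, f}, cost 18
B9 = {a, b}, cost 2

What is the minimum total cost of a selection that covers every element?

13

B1, B5, B9 cover every element at cost 8 + 3 + 2 = 13.
Any cover uses at least 2 sets; among all covering selections none totals below 13.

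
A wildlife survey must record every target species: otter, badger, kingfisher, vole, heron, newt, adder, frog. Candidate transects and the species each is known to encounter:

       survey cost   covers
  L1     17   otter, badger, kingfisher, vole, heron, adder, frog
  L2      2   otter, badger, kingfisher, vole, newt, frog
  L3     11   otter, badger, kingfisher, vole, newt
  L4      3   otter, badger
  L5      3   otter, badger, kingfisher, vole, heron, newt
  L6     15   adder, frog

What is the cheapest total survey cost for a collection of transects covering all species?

18

L5, L6 cover every species at survey cost 3 + 15 = 18.
Any cover uses at least 2 transects; among all covering selections none totals below 18.
Greedy by coverage-per-survey cost would pick L2, L5, L6 for 20 — worse than the optimum 18.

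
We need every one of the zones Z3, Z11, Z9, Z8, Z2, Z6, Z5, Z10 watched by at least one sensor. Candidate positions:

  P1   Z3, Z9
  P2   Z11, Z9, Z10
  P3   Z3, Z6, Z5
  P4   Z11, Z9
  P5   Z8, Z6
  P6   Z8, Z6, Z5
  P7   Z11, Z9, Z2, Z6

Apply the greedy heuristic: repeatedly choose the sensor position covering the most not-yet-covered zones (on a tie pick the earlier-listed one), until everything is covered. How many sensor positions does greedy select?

4

Pick 1: P7 covers 4 new zones (Z11, Z9, Z2, Z6).
Pick 2: P3 covers 2 new zones (Z3, Z5).
Pick 3: P2 covers 1 new zones (Z10).
Pick 4: P5 covers 1 new zones (Z8).
Greedy uses 4 sensor positions.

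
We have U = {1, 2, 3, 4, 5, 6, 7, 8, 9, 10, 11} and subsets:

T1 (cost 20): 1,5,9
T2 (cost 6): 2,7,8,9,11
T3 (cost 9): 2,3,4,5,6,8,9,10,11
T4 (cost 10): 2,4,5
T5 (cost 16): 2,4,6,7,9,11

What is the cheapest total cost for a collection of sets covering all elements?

T1, T2, T3 cover every element at cost 20 + 6 + 9 = 35.
Any cover uses at least 3 sets; among all covering selections none totals below 35.

35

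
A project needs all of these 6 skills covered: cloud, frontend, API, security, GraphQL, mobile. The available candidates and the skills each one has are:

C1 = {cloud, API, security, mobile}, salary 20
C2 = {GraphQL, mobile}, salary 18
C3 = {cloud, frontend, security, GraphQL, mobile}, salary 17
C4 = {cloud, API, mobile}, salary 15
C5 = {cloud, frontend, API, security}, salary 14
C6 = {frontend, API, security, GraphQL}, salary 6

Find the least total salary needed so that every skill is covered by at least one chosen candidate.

C4, C6 cover every skill at salary 15 + 6 = 21.
Any cover uses at least 2 candidates; among all covering selections none totals below 21.

21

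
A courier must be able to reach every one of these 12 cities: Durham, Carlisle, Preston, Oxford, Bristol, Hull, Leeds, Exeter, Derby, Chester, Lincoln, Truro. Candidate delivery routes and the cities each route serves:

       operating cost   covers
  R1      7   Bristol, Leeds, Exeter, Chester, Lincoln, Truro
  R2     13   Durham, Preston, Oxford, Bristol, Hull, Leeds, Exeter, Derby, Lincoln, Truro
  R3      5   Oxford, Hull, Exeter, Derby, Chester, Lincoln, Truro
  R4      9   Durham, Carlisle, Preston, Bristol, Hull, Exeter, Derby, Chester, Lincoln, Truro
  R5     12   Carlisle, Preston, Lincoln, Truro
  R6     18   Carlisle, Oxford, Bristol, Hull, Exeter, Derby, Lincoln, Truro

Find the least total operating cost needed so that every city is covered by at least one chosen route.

21

R1, R3, R4 cover every city at operating cost 7 + 5 + 9 = 21.
Any cover uses at least 2 routes; among all covering selections none totals below 21.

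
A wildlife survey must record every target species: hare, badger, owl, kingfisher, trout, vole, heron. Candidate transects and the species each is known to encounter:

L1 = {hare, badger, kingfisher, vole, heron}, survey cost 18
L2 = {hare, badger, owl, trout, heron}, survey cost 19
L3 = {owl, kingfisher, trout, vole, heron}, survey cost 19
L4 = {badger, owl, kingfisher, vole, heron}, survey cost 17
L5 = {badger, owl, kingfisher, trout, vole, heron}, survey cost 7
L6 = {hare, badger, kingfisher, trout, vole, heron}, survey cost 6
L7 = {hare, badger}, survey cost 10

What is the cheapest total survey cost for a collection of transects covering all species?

13

L5, L6 cover every species at survey cost 7 + 6 = 13.
Any cover uses at least 2 transects; among all covering selections none totals below 13.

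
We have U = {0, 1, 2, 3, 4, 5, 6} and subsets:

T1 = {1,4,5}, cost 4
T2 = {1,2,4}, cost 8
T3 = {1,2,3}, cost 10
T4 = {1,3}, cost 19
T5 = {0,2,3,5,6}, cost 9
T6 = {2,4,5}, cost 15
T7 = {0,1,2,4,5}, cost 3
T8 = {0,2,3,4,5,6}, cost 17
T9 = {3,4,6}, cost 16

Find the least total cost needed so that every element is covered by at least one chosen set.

12

T5, T7 cover every element at cost 9 + 3 = 12.
Any cover uses at least 2 sets; among all covering selections none totals below 12.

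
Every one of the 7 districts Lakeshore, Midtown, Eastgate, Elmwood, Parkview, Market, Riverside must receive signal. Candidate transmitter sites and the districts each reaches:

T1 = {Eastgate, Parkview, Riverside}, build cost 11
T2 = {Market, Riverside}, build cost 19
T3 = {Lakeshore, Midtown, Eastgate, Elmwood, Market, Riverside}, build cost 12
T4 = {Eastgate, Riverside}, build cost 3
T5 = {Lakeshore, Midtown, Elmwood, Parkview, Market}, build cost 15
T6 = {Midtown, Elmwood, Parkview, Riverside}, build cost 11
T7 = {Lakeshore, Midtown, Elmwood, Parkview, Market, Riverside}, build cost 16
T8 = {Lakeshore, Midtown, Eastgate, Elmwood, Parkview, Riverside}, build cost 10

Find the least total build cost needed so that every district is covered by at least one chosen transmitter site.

18

T4, T5 cover every district at build cost 3 + 15 = 18.
Any cover uses at least 2 transmitter sites; among all covering selections none totals below 18.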